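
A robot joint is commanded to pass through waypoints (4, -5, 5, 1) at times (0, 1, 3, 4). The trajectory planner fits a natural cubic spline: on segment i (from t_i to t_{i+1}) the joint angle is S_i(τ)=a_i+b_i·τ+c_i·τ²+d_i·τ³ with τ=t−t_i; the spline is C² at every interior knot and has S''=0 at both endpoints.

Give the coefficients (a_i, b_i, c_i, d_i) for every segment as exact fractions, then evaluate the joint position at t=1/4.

  seg 0: a=4 b=-195/16 c=0 d=51/16
  seg 1: a=-5 b=-21/8 c=153/16 d=-23/8
  seg 2: a=5 b=9/8 c=-123/16 d=41/16
S(1/4) = 1027/1024

Δ: Δ0=-9, Δ1=5, Δ2=-4
row 1: diag=6, rhs=84; c'=1/3, d'=14
row 2: denom=6−2·1/3=16/3; d'=(-54−2·14)/(16/3)=-123/8
back: M2=-123/8
back: M1=14−1/3·-123/8=153/8
M: M0=0, M1=153/8, M2=-123/8, M3=0
seg 0: a=4, c=M0/2=0, d=(M1−M0)/(6·1)=51/16, b=Δ0−h0·(2M0+M1)/6=-195/16
seg 1: a=-5, c=M1/2=153/16, d=(M2−M1)/(6·2)=-23/8, b=Δ1−h1·(2M1+M2)/6=-21/8
seg 2: a=5, c=M2/2=-123/16, d=(M3−M2)/(6·1)=41/16, b=Δ2−h2·(2M2+M3)/6=9/8
t_q=1/4 → seg 0, τ=1/4; S=4+-195/16·τ+0·τ²+51/16·τ³=1027/1024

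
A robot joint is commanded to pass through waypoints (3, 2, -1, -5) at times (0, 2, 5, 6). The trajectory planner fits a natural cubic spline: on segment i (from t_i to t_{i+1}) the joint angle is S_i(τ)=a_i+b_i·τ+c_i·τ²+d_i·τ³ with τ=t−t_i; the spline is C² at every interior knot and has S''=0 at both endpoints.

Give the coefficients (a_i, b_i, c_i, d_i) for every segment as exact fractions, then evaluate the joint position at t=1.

Δ: Δ0=-1/2, Δ1=-1, Δ2=-4
row 1: diag=10, rhs=-3; c'=3/10, d'=-3/10
row 2: denom=8−3·3/10=71/10; d'=(-18−3·-3/10)/(71/10)=-171/71
back: M2=-171/71
back: M1=-3/10−3/10·-171/71=30/71
M: M0=0, M1=30/71, M2=-171/71, M3=0
seg 0: a=3, c=M0/2=0, d=(M1−M0)/(6·2)=5/142, b=Δ0−h0·(2M0+M1)/6=-91/142
seg 1: a=2, c=M1/2=15/71, d=(M2−M1)/(6·3)=-67/426, b=Δ1−h1·(2M1+M2)/6=-31/142
seg 2: a=-1, c=M2/2=-171/142, d=(M3−M2)/(6·1)=57/142, b=Δ2−h2·(2M2+M3)/6=-227/71
t_q=1 → seg 0, τ=1; S=3+-91/142·τ+0·τ²+5/142·τ³=170/71

  seg 0: a=3 b=-91/142 c=0 d=5/142
  seg 1: a=2 b=-31/142 c=15/71 d=-67/426
  seg 2: a=-1 b=-227/71 c=-171/142 d=57/142
S(1) = 170/71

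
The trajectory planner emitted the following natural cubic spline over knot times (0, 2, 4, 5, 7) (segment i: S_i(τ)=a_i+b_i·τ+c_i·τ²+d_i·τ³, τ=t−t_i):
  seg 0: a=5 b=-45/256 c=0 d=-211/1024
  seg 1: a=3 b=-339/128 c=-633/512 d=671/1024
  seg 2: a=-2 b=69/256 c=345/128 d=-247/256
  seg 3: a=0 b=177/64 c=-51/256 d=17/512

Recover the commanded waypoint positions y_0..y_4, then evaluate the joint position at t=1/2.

y_0=5 y_1=3 y_2=-2 y_3=0 y_4=5
S(1/2) = 40029/8192

y_0 = S_0(0) = a_0 = 5
y_1 = S_1(0) = a_1 = 3
y_2 = S_2(0) = a_2 = -2
y_3 = S_3(0) = a_3 = 0
y_4 = S_3(2) = 5
t_q=1/2 is in segment 0 (τ=1/2); S_0(τ)=40029/8192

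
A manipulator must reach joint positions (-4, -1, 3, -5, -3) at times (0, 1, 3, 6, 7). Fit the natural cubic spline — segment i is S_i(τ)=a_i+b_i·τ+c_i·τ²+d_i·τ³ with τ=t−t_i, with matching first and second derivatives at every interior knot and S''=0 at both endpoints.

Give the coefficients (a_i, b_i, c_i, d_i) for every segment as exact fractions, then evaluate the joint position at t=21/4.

  seg 0: a=-4 b=3451/1182 c=0 d=95/1182
  seg 1: a=-1 b=1868/591 c=95/394 d=-971/2364
  seg 2: a=3 b=-475/591 c=-438/197 d=947/1773
  seg 3: a=-5 b=164/591 c=509/197 d=-509/591
S(21/4) = -50181/12608

Δ: Δ0=3, Δ1=2, Δ2=-8/3, Δ3=2
row 1: diag=6, rhs=-6; c'=1/3, d'=-1
row 2: denom=10−2·1/3=28/3; d'=(-28−2·-1)/(28/3)=-39/14
row 3: denom=8−3·9/28=197/28; d'=(28−3·-39/14)/(197/28)=1018/197
back: M3=1018/197
back: M2=-39/14−9/28·1018/197=-876/197
back: M1=-1−1/3·-876/197=95/197
M: M0=0, M1=95/197, M2=-876/197, M3=1018/197, M4=0
seg 0: a=-4, c=M0/2=0, d=(M1−M0)/(6·1)=95/1182, b=Δ0−h0·(2M0+M1)/6=3451/1182
seg 1: a=-1, c=M1/2=95/394, d=(M2−M1)/(6·2)=-971/2364, b=Δ1−h1·(2M1+M2)/6=1868/591
seg 2: a=3, c=M2/2=-438/197, d=(M3−M2)/(6·3)=947/1773, b=Δ2−h2·(2M2+M3)/6=-475/591
seg 3: a=-5, c=M3/2=509/197, d=(M4−M3)/(6·1)=-509/591, b=Δ3−h3·(2M3+M4)/6=164/591
t_q=21/4 → seg 2, τ=9/4; S=3+-475/591·τ+-438/197·τ²+947/1773·τ³=-50181/12608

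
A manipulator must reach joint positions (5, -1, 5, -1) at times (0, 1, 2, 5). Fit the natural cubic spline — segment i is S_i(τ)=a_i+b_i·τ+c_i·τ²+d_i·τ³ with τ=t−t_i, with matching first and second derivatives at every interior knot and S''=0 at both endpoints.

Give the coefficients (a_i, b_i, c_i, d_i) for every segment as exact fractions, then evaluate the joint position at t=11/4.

  seg 0: a=5 b=-290/31 c=0 d=104/31
  seg 1: a=-1 b=22/31 c=312/31 d=-148/31
  seg 2: a=5 b=202/31 c=-132/31 d=44/93
S(11/4) = 3815/496

Δ: Δ0=-6, Δ1=6, Δ2=-2
row 1: diag=4, rhs=72; c'=1/4, d'=18
row 2: denom=8−1·1/4=31/4; d'=(-48−1·18)/(31/4)=-264/31
back: M2=-264/31
back: M1=18−1/4·-264/31=624/31
M: M0=0, M1=624/31, M2=-264/31, M3=0
seg 0: a=5, c=M0/2=0, d=(M1−M0)/(6·1)=104/31, b=Δ0−h0·(2M0+M1)/6=-290/31
seg 1: a=-1, c=M1/2=312/31, d=(M2−M1)/(6·1)=-148/31, b=Δ1−h1·(2M1+M2)/6=22/31
seg 2: a=5, c=M2/2=-132/31, d=(M3−M2)/(6·3)=44/93, b=Δ2−h2·(2M2+M3)/6=202/31
t_q=11/4 → seg 2, τ=3/4; S=5+202/31·τ+-132/31·τ²+44/93·τ³=3815/496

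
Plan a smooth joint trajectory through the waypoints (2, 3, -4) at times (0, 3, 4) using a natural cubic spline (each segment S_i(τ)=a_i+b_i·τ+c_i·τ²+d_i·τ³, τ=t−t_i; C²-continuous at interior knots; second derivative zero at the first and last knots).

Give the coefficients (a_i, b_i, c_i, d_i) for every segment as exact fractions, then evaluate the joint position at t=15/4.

Δ: Δ0=1/3, Δ1=-7
row 1: diag=8, rhs=-44; c'=1/8, d'=-11/2
back: M1=-11/2
M: M0=0, M1=-11/2, M2=0
seg 0: a=2, c=M0/2=0, d=(M1−M0)/(6·3)=-11/36, b=Δ0−h0·(2M0+M1)/6=37/12
seg 1: a=3, c=M1/2=-11/4, d=(M2−M1)/(6·1)=11/12, b=Δ1−h1·(2M1+M2)/6=-31/6
t_q=15/4 → seg 1, τ=3/4; S=3+-31/6·τ+-11/4·τ²+11/12·τ³=-521/256

  seg 0: a=2 b=37/12 c=0 d=-11/36
  seg 1: a=3 b=-31/6 c=-11/4 d=11/12
S(15/4) = -521/256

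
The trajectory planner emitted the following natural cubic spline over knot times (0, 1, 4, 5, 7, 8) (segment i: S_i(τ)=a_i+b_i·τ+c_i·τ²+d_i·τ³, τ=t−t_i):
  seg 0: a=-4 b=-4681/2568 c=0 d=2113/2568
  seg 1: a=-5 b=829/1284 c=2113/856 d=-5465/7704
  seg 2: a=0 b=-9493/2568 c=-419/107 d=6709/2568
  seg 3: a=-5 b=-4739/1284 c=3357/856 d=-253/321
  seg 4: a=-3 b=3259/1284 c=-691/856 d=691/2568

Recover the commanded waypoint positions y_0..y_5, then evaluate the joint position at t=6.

y_0=-4 y_1=-5 y_2=0 y_3=-5 y_4=-3 y_5=-1
S(6) = -4757/856

y_0 = S_0(0) = a_0 = -4
y_1 = S_1(0) = a_1 = -5
y_2 = S_2(0) = a_2 = 0
y_3 = S_3(0) = a_3 = -5
y_4 = S_4(0) = a_4 = -3
y_5 = S_4(1) = -1
t_q=6 is in segment 3 (τ=1); S_3(τ)=-4757/856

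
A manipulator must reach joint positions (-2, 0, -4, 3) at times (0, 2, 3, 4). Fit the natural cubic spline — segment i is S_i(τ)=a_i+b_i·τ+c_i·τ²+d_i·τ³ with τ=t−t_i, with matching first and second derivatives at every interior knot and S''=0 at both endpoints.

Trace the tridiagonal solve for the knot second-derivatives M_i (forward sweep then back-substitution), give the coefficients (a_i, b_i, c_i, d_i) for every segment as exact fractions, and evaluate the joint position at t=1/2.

Δ: Δ0=1, Δ1=-4, Δ2=7
row 1: diag=6, rhs=-30; c'=1/6, d'=-5
row 2: denom=4−1·1/6=23/6; d'=(66−1·-5)/(23/6)=426/23
back: M2=426/23
back: M1=-5−1/6·426/23=-186/23
M: M0=0, M1=-186/23, M2=426/23, M3=0
seg 0: a=-2, c=M0/2=0, d=(M1−M0)/(6·2)=-31/46, b=Δ0−h0·(2M0+M1)/6=85/23
seg 1: a=0, c=M1/2=-93/23, d=(M2−M1)/(6·1)=102/23, b=Δ1−h1·(2M1+M2)/6=-101/23
seg 2: a=-4, c=M2/2=213/23, d=(M3−M2)/(6·1)=-71/23, b=Δ2−h2·(2M2+M3)/6=19/23
t_q=1/2 → seg 0, τ=1/2; S=-2+85/23·τ+0·τ²+-31/46·τ³=-87/368

  seg 0: a=-2 b=85/23 c=0 d=-31/46
  seg 1: a=0 b=-101/23 c=-93/23 d=102/23
  seg 2: a=-4 b=19/23 c=213/23 d=-71/23
S(1/2) = -87/368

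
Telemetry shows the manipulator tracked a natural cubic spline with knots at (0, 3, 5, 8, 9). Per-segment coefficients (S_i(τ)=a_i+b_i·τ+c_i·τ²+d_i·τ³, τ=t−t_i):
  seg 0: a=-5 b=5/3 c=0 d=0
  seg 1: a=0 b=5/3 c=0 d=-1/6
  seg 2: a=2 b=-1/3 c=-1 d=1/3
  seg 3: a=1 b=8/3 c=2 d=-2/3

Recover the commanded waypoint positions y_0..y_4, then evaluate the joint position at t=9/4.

y_0=-5 y_1=0 y_2=2 y_3=1 y_4=5
S(9/4) = -5/4

y_0 = S_0(0) = a_0 = -5
y_1 = S_1(0) = a_1 = 0
y_2 = S_2(0) = a_2 = 2
y_3 = S_3(0) = a_3 = 1
y_4 = S_3(1) = 5
t_q=9/4 is in segment 0 (τ=9/4); S_0(τ)=-5/4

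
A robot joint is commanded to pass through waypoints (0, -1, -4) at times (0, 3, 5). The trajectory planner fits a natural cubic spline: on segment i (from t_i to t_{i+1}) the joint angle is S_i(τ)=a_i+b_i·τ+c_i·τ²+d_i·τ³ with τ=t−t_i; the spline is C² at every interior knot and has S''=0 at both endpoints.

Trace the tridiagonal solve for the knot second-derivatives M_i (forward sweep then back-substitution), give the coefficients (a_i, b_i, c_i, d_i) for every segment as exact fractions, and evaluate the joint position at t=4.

  seg 0: a=0 b=1/60 c=0 d=-7/180
  seg 1: a=-1 b=-31/30 c=-7/20 d=7/120
S(4) = -93/40

Δ: Δ0=-1/3, Δ1=-3/2
row 1: diag=10, rhs=-7; c'=1/5, d'=-7/10
back: M1=-7/10
M: M0=0, M1=-7/10, M2=0
seg 0: a=0, c=M0/2=0, d=(M1−M0)/(6·3)=-7/180, b=Δ0−h0·(2M0+M1)/6=1/60
seg 1: a=-1, c=M1/2=-7/20, d=(M2−M1)/(6·2)=7/120, b=Δ1−h1·(2M1+M2)/6=-31/30
t_q=4 → seg 1, τ=1; S=-1+-31/30·τ+-7/20·τ²+7/120·τ³=-93/40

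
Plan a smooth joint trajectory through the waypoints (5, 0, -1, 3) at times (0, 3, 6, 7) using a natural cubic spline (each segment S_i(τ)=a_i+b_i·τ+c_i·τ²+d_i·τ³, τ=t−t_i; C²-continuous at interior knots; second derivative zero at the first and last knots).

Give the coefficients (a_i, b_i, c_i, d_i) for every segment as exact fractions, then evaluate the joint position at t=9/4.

  seg 0: a=5 b=-46/29 c=0 d=-7/783
  seg 1: a=0 b=-53/29 c=-7/87 d=151/783
  seg 2: a=-1 b=84/29 c=48/29 d=-16/29
S(9/4) = 2467/1856

Δ: Δ0=-5/3, Δ1=-1/3, Δ2=4
row 1: diag=12, rhs=8; c'=1/4, d'=2/3
row 2: denom=8−3·1/4=29/4; d'=(26−3·2/3)/(29/4)=96/29
back: M2=96/29
back: M1=2/3−1/4·96/29=-14/87
M: M0=0, M1=-14/87, M2=96/29, M3=0
seg 0: a=5, c=M0/2=0, d=(M1−M0)/(6·3)=-7/783, b=Δ0−h0·(2M0+M1)/6=-46/29
seg 1: a=0, c=M1/2=-7/87, d=(M2−M1)/(6·3)=151/783, b=Δ1−h1·(2M1+M2)/6=-53/29
seg 2: a=-1, c=M2/2=48/29, d=(M3−M2)/(6·1)=-16/29, b=Δ2−h2·(2M2+M3)/6=84/29
t_q=9/4 → seg 0, τ=9/4; S=5+-46/29·τ+0·τ²+-7/783·τ³=2467/1856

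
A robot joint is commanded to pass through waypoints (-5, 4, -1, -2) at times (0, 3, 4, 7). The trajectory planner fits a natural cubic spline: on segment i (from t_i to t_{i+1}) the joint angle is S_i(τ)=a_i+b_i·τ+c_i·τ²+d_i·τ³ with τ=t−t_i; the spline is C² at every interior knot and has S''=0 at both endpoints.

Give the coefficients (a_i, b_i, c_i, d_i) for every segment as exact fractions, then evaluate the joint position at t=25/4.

  seg 0: a=-5 b=395/63 c=0 d=-206/567
  seg 1: a=4 b=-223/63 c=-206/63 d=38/21
  seg 2: a=-1 b=-293/63 c=136/63 d=-136/567
S(25/4) = -183/56

Δ: Δ0=3, Δ1=-5, Δ2=-1/3
row 1: diag=8, rhs=-48; c'=1/8, d'=-6
row 2: denom=8−1·1/8=63/8; d'=(28−1·-6)/(63/8)=272/63
back: M2=272/63
back: M1=-6−1/8·272/63=-412/63
M: M0=0, M1=-412/63, M2=272/63, M3=0
seg 0: a=-5, c=M0/2=0, d=(M1−M0)/(6·3)=-206/567, b=Δ0−h0·(2M0+M1)/6=395/63
seg 1: a=4, c=M1/2=-206/63, d=(M2−M1)/(6·1)=38/21, b=Δ1−h1·(2M1+M2)/6=-223/63
seg 2: a=-1, c=M2/2=136/63, d=(M3−M2)/(6·3)=-136/567, b=Δ2−h2·(2M2+M3)/6=-293/63
t_q=25/4 → seg 2, τ=9/4; S=-1+-293/63·τ+136/63·τ²+-136/567·τ³=-183/56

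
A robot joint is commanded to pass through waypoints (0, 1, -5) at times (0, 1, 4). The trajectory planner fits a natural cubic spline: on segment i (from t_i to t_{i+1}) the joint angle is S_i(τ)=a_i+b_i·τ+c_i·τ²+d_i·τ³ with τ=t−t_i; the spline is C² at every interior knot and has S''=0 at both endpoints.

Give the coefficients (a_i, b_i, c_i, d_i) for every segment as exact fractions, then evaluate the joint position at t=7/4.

Δ: Δ0=1, Δ1=-2
row 1: diag=8, rhs=-18; c'=3/8, d'=-9/4
back: M1=-9/4
M: M0=0, M1=-9/4, M2=0
seg 0: a=0, c=M0/2=0, d=(M1−M0)/(6·1)=-3/8, b=Δ0−h0·(2M0+M1)/6=11/8
seg 1: a=1, c=M1/2=-9/8, d=(M2−M1)/(6·3)=1/8, b=Δ1−h1·(2M1+M2)/6=1/4
t_q=7/4 → seg 1, τ=3/4; S=1+1/4·τ+-9/8·τ²+1/8·τ³=311/512

  seg 0: a=0 b=11/8 c=0 d=-3/8
  seg 1: a=1 b=1/4 c=-9/8 d=1/8
S(7/4) = 311/512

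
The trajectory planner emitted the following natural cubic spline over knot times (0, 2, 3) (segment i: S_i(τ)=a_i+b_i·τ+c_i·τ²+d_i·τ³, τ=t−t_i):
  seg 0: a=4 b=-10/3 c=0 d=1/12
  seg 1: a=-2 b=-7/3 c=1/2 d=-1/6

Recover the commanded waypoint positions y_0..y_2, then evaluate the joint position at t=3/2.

y_0 = S_0(0) = a_0 = 4
y_1 = S_1(0) = a_1 = -2
y_2 = S_1(1) = -4
t_q=3/2 is in segment 0 (τ=3/2); S_0(τ)=-23/32

y_0=4 y_1=-2 y_2=-4
S(3/2) = -23/32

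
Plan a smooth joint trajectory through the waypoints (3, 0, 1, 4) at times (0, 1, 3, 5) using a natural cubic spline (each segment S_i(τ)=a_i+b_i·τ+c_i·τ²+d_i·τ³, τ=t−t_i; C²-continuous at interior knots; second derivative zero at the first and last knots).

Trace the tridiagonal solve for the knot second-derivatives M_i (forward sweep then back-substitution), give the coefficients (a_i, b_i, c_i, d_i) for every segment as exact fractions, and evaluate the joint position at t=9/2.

  seg 0: a=3 b=-79/22 c=0 d=13/22
  seg 1: a=0 b=-20/11 c=39/22 d=-27/88
  seg 2: a=1 b=35/22 c=-3/44 d=1/88
S(9/2) = 2303/704

Δ: Δ0=-3, Δ1=1/2, Δ2=3/2
row 1: diag=6, rhs=21; c'=1/3, d'=7/2
row 2: denom=8−2·1/3=22/3; d'=(6−2·7/2)/(22/3)=-3/22
back: M2=-3/22
back: M1=7/2−1/3·-3/22=39/11
M: M0=0, M1=39/11, M2=-3/22, M3=0
seg 0: a=3, c=M0/2=0, d=(M1−M0)/(6·1)=13/22, b=Δ0−h0·(2M0+M1)/6=-79/22
seg 1: a=0, c=M1/2=39/22, d=(M2−M1)/(6·2)=-27/88, b=Δ1−h1·(2M1+M2)/6=-20/11
seg 2: a=1, c=M2/2=-3/44, d=(M3−M2)/(6·2)=1/88, b=Δ2−h2·(2M2+M3)/6=35/22
t_q=9/2 → seg 2, τ=3/2; S=1+35/22·τ+-3/44·τ²+1/88·τ³=2303/704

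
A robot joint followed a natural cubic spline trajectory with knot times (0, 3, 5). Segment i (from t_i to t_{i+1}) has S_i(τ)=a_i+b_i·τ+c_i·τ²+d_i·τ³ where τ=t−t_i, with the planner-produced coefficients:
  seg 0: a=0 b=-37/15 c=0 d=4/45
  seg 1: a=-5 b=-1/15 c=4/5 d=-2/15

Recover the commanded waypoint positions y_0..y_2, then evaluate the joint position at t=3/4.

y_0 = S_0(0) = a_0 = 0
y_1 = S_1(0) = a_1 = -5
y_2 = S_1(2) = -3
t_q=3/4 is in segment 0 (τ=3/4); S_0(τ)=-29/16

y_0=0 y_1=-5 y_2=-3
S(3/4) = -29/16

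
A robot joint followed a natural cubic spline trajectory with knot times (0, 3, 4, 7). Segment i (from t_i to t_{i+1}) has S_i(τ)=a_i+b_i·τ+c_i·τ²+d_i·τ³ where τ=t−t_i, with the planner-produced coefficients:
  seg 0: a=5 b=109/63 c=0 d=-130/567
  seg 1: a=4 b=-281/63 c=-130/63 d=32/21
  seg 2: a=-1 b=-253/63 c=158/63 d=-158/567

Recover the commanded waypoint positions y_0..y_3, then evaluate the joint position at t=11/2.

y_0 = S_0(0) = a_0 = 5
y_1 = S_1(0) = a_1 = 4
y_2 = S_2(0) = a_2 = -1
y_3 = S_2(3) = 2
t_q=11/2 is in segment 2 (τ=3/2); S_2(τ)=-65/28

y_0=5 y_1=4 y_2=-1 y_3=2
S(11/2) = -65/28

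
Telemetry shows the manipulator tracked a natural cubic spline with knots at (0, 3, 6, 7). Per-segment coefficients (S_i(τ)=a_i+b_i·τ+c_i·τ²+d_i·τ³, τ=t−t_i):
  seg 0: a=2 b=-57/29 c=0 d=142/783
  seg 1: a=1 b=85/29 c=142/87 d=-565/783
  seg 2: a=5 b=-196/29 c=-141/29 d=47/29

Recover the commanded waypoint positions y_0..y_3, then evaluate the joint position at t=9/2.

y_0 = S_0(0) = a_0 = 2
y_1 = S_1(0) = a_1 = 1
y_2 = S_2(0) = a_2 = 5
y_3 = S_2(1) = -5
t_q=9/2 is in segment 1 (τ=3/2); S_1(τ)=1539/232

y_0=2 y_1=1 y_2=5 y_3=-5
S(9/2) = 1539/232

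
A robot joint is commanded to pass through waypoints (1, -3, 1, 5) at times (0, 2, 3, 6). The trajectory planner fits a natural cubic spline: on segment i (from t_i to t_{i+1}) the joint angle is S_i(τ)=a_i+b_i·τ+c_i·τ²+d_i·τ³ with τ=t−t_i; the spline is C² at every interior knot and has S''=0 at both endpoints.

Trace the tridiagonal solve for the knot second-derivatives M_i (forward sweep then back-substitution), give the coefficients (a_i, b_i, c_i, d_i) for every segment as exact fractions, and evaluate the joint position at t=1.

  seg 0: a=1 b=-586/141 c=0 d=76/141
  seg 1: a=-3 b=326/141 c=152/47 d=-218/141
  seg 2: a=1 b=584/141 c=-66/47 d=22/141
S(1) = -123/47

Δ: Δ0=-2, Δ1=4, Δ2=4/3
row 1: diag=6, rhs=36; c'=1/6, d'=6
row 2: denom=8−1·1/6=47/6; d'=(-16−1·6)/(47/6)=-132/47
back: M2=-132/47
back: M1=6−1/6·-132/47=304/47
M: M0=0, M1=304/47, M2=-132/47, M3=0
seg 0: a=1, c=M0/2=0, d=(M1−M0)/(6·2)=76/141, b=Δ0−h0·(2M0+M1)/6=-586/141
seg 1: a=-3, c=M1/2=152/47, d=(M2−M1)/(6·1)=-218/141, b=Δ1−h1·(2M1+M2)/6=326/141
seg 2: a=1, c=M2/2=-66/47, d=(M3−M2)/(6·3)=22/141, b=Δ2−h2·(2M2+M3)/6=584/141
t_q=1 → seg 0, τ=1; S=1+-586/141·τ+0·τ²+76/141·τ³=-123/47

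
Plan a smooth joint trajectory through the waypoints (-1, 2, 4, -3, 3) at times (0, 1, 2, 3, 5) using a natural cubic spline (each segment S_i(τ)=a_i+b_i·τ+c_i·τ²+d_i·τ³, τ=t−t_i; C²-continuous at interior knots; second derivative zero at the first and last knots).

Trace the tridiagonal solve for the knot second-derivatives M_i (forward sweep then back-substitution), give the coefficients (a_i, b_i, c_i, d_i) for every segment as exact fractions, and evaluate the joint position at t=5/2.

  seg 0: a=-1 b=217/86 c=0 d=41/86
  seg 1: a=2 b=170/43 c=123/86 d=-291/86
  seg 2: a=4 b=-287/86 c=-375/43 d=435/86
  seg 3: a=-3 b=-241/43 c=555/86 d=-185/172
S(5/2) = 539/688

Δ: Δ0=3, Δ1=2, Δ2=-7, Δ3=3
row 1: diag=4, rhs=-6; c'=1/4, d'=-3/2
row 2: denom=4−1·1/4=15/4; d'=(-54−1·-3/2)/(15/4)=-14
row 3: denom=6−1·4/15=86/15; d'=(60−1·-14)/(86/15)=555/43
back: M3=555/43
back: M2=-14−4/15·555/43=-750/43
back: M1=-3/2−1/4·-750/43=123/43
M: M0=0, M1=123/43, M2=-750/43, M3=555/43, M4=0
seg 0: a=-1, c=M0/2=0, d=(M1−M0)/(6·1)=41/86, b=Δ0−h0·(2M0+M1)/6=217/86
seg 1: a=2, c=M1/2=123/86, d=(M2−M1)/(6·1)=-291/86, b=Δ1−h1·(2M1+M2)/6=170/43
seg 2: a=4, c=M2/2=-375/43, d=(M3−M2)/(6·1)=435/86, b=Δ2−h2·(2M2+M3)/6=-287/86
seg 3: a=-3, c=M3/2=555/86, d=(M4−M3)/(6·2)=-185/172, b=Δ3−h3·(2M3+M4)/6=-241/43
t_q=5/2 → seg 2, τ=1/2; S=4+-287/86·τ+-375/43·τ²+435/86·τ³=539/688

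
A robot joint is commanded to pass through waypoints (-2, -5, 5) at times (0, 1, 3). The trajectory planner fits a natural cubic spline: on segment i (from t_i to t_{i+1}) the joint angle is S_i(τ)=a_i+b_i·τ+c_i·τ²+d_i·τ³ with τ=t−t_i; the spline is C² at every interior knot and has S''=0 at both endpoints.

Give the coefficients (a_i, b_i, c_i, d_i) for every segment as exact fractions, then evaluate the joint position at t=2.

  seg 0: a=-2 b=-13/3 c=0 d=4/3
  seg 1: a=-5 b=-1/3 c=4 d=-2/3
S(2) = -2

Δ: Δ0=-3, Δ1=5
row 1: diag=6, rhs=48; c'=1/3, d'=8
back: M1=8
M: M0=0, M1=8, M2=0
seg 0: a=-2, c=M0/2=0, d=(M1−M0)/(6·1)=4/3, b=Δ0−h0·(2M0+M1)/6=-13/3
seg 1: a=-5, c=M1/2=4, d=(M2−M1)/(6·2)=-2/3, b=Δ1−h1·(2M1+M2)/6=-1/3
t_q=2 → seg 1, τ=1; S=-5+-1/3·τ+4·τ²+-2/3·τ³=-2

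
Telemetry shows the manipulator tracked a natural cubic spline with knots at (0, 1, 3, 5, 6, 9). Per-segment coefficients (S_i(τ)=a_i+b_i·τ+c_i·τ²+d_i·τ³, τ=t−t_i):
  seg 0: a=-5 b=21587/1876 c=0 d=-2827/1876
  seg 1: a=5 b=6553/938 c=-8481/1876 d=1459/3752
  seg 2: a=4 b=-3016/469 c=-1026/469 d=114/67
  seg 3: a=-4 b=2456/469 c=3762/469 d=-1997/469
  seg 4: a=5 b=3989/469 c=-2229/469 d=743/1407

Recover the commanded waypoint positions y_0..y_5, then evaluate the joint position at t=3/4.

y_0=-5 y_1=5 y_2=4 y_3=-4 y_4=5 y_5=2
S(3/4) = 51361/17152

y_0 = S_0(0) = a_0 = -5
y_1 = S_1(0) = a_1 = 5
y_2 = S_2(0) = a_2 = 4
y_3 = S_3(0) = a_3 = -4
y_4 = S_4(0) = a_4 = 5
y_5 = S_4(3) = 2
t_q=3/4 is in segment 0 (τ=3/4); S_0(τ)=51361/17152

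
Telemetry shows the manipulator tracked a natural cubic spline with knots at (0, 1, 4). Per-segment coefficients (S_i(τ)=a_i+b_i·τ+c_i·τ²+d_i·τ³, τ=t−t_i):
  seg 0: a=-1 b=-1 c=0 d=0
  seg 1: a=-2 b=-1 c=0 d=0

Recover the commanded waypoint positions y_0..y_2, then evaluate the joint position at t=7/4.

y_0 = S_0(0) = a_0 = -1
y_1 = S_1(0) = a_1 = -2
y_2 = S_1(3) = -5
t_q=7/4 is in segment 1 (τ=3/4); S_1(τ)=-11/4

y_0=-1 y_1=-2 y_2=-5
S(7/4) = -11/4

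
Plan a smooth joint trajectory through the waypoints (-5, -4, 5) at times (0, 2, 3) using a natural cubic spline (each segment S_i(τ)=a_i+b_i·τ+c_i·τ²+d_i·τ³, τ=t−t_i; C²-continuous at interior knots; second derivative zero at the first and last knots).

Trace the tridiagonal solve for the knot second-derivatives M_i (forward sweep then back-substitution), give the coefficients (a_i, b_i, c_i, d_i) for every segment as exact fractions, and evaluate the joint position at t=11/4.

Δ: Δ0=1/2, Δ1=9
row 1: diag=6, rhs=51; c'=1/6, d'=17/2
back: M1=17/2
M: M0=0, M1=17/2, M2=0
seg 0: a=-5, c=M0/2=0, d=(M1−M0)/(6·2)=17/24, b=Δ0−h0·(2M0+M1)/6=-7/3
seg 1: a=-4, c=M1/2=17/4, d=(M2−M1)/(6·1)=-17/12, b=Δ1−h1·(2M1+M2)/6=37/6
t_q=11/4 → seg 1, τ=3/4; S=-4+37/6·τ+17/4·τ²+-17/12·τ³=619/256

  seg 0: a=-5 b=-7/3 c=0 d=17/24
  seg 1: a=-4 b=37/6 c=17/4 d=-17/12
S(11/4) = 619/256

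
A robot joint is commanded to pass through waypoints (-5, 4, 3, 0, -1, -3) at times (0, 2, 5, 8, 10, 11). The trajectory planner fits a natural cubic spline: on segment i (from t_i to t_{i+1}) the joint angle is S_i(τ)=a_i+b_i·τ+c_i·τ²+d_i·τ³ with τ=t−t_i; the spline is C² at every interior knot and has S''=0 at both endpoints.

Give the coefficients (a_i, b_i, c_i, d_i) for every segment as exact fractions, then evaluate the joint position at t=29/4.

Δ: Δ0=9/2, Δ1=-1/3, Δ2=-1, Δ3=-1/2, Δ4=-2
row 1: diag=10, rhs=-29; c'=3/10, d'=-29/10
row 2: denom=12−3·3/10=111/10; d'=(-4−3·-29/10)/(111/10)=47/111
row 3: denom=10−3·10/37=340/37; d'=(3−3·47/111)/(340/37)=16/85
row 4: denom=6−2·37/170=473/85; d'=(-9−2·16/85)/(473/85)=-797/473
back: M4=-797/473
back: M3=16/85−37/170·-797/473=525/946
back: M2=47/111−10/37·525/946=388/1419
back: M1=-29/10−3/10·388/1419=-2821/946
M: M0=0, M1=-2821/946, M2=388/1419, M3=525/946, M4=-797/473, M5=0
seg 0: a=-5, c=M0/2=0, d=(M1−M0)/(6·2)=-2821/11352, b=Δ0−h0·(2M0+M1)/6=7796/1419
seg 1: a=4, c=M1/2=-2821/1892, d=(M2−M1)/(6·3)=9239/51084, b=Δ1−h1·(2M1+M2)/6=7129/2838
seg 2: a=3, c=M2/2=194/1419, d=(M3−M2)/(6·3)=799/51084, b=Δ2−h2·(2M2+M3)/6=-8803/5676
seg 3: a=0, c=M3/2=525/1892, d=(M4−M3)/(6·2)=-2119/11352, b=Δ3−h3·(2M3+M4)/6=-875/2838
seg 4: a=-1, c=M4/2=-797/946, d=(M5−M4)/(6·1)=797/2838, b=Δ4−h4·(2M4+M5)/6=-2041/1419
t_q=29/4 → seg 2, τ=9/4; S=3+-8803/5676·τ+194/1419·τ²+799/51084·τ³=4191/11008

  seg 0: a=-5 b=7796/1419 c=0 d=-2821/11352
  seg 1: a=4 b=7129/2838 c=-2821/1892 d=9239/51084
  seg 2: a=3 b=-8803/5676 c=194/1419 d=799/51084
  seg 3: a=0 b=-875/2838 c=525/1892 d=-2119/11352
  seg 4: a=-1 b=-2041/1419 c=-797/946 d=797/2838
S(29/4) = 4191/11008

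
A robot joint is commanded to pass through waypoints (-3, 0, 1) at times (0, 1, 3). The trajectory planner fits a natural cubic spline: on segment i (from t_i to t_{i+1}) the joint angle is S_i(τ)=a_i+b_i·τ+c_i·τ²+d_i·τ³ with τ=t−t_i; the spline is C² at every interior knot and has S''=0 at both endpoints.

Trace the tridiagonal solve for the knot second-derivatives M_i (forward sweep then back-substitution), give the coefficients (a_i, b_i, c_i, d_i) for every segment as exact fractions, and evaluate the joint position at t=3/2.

Δ: Δ0=3, Δ1=1/2
row 1: diag=6, rhs=-15; c'=1/3, d'=-5/2
back: M1=-5/2
M: M0=0, M1=-5/2, M2=0
seg 0: a=-3, c=M0/2=0, d=(M1−M0)/(6·1)=-5/12, b=Δ0−h0·(2M0+M1)/6=41/12
seg 1: a=0, c=M1/2=-5/4, d=(M2−M1)/(6·2)=5/24, b=Δ1−h1·(2M1+M2)/6=13/6
t_q=3/2 → seg 1, τ=1/2; S=0+13/6·τ+-5/4·τ²+5/24·τ³=51/64

  seg 0: a=-3 b=41/12 c=0 d=-5/12
  seg 1: a=0 b=13/6 c=-5/4 d=5/24
S(3/2) = 51/64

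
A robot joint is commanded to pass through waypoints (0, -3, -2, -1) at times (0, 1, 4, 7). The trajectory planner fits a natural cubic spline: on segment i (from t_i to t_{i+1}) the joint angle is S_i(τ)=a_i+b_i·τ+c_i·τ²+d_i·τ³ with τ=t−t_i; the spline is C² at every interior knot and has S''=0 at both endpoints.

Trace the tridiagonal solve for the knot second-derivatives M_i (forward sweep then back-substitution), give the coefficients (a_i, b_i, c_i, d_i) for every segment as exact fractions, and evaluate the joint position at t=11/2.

Δ: Δ0=-3, Δ1=1/3, Δ2=1/3
row 1: diag=8, rhs=20; c'=3/8, d'=5/2
row 2: denom=12−3·3/8=87/8; d'=(0−3·5/2)/(87/8)=-20/29
back: M2=-20/29
back: M1=5/2−3/8·-20/29=80/29
M: M0=0, M1=80/29, M2=-20/29, M3=0
seg 0: a=0, c=M0/2=0, d=(M1−M0)/(6·1)=40/87, b=Δ0−h0·(2M0+M1)/6=-301/87
seg 1: a=-3, c=M1/2=40/29, d=(M2−M1)/(6·3)=-50/261, b=Δ1−h1·(2M1+M2)/6=-181/87
seg 2: a=-2, c=M2/2=-10/29, d=(M3−M2)/(6·3)=10/261, b=Δ2−h2·(2M2+M3)/6=89/87
t_q=11/2 → seg 2, τ=3/2; S=-2+89/87·τ+-10/29·τ²+10/261·τ³=-129/116

  seg 0: a=0 b=-301/87 c=0 d=40/87
  seg 1: a=-3 b=-181/87 c=40/29 d=-50/261
  seg 2: a=-2 b=89/87 c=-10/29 d=10/261
S(11/2) = -129/116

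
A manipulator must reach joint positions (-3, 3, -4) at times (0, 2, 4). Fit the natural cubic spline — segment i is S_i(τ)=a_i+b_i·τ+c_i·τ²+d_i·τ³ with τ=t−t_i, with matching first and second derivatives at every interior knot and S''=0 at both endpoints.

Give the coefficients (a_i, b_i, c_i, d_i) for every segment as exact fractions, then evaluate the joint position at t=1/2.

Δ: Δ0=3, Δ1=-7/2
row 1: diag=8, rhs=-39; c'=1/4, d'=-39/8
back: M1=-39/8
M: M0=0, M1=-39/8, M2=0
seg 0: a=-3, c=M0/2=0, d=(M1−M0)/(6·2)=-13/32, b=Δ0−h0·(2M0+M1)/6=37/8
seg 1: a=3, c=M1/2=-39/16, d=(M2−M1)/(6·2)=13/32, b=Δ1−h1·(2M1+M2)/6=-1/4
t_q=1/2 → seg 0, τ=1/2; S=-3+37/8·τ+0·τ²+-13/32·τ³=-189/256

  seg 0: a=-3 b=37/8 c=0 d=-13/32
  seg 1: a=3 b=-1/4 c=-39/16 d=13/32
S(1/2) = -189/256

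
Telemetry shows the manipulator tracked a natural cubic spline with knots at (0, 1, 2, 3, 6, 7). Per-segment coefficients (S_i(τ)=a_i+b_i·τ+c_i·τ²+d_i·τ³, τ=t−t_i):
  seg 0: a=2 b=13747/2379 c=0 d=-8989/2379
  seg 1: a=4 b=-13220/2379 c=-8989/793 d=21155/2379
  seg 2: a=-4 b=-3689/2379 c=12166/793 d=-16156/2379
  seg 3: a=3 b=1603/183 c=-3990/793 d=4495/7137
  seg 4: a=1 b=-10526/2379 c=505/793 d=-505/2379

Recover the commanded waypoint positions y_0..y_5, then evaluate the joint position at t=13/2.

y_0=2 y_1=4 y_2=-4 y_3=3 y_4=1 y_5=-3
S(13/2) = -6849/6344

y_0 = S_0(0) = a_0 = 2
y_1 = S_1(0) = a_1 = 4
y_2 = S_2(0) = a_2 = -4
y_3 = S_3(0) = a_3 = 3
y_4 = S_4(0) = a_4 = 1
y_5 = S_4(1) = -3
t_q=13/2 is in segment 4 (τ=1/2); S_4(τ)=-6849/6344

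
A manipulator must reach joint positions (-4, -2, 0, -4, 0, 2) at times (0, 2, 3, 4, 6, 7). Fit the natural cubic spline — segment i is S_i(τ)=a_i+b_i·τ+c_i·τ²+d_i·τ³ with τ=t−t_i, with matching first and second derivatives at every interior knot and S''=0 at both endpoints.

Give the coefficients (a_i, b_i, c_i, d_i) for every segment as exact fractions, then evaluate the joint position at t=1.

Δ: Δ0=1, Δ1=2, Δ2=-4, Δ3=2, Δ4=2
row 1: diag=6, rhs=6; c'=1/6, d'=1
row 2: denom=4−1·1/6=23/6; d'=(-36−1·1)/(23/6)=-222/23
row 3: denom=6−1·6/23=132/23; d'=(36−1·-222/23)/(132/23)=175/22
row 4: denom=6−2·23/66=175/33; d'=(0−2·175/22)/(175/33)=-3
back: M4=-3
back: M3=175/22−23/66·-3=9
back: M2=-222/23−6/23·9=-12
back: M1=1−1/6·-12=3
M: M0=0, M1=3, M2=-12, M3=9, M4=-3, M5=0
seg 0: a=-4, c=M0/2=0, d=(M1−M0)/(6·2)=1/4, b=Δ0−h0·(2M0+M1)/6=0
seg 1: a=-2, c=M1/2=3/2, d=(M2−M1)/(6·1)=-5/2, b=Δ1−h1·(2M1+M2)/6=3
seg 2: a=0, c=M2/2=-6, d=(M3−M2)/(6·1)=7/2, b=Δ2−h2·(2M2+M3)/6=-3/2
seg 3: a=-4, c=M3/2=9/2, d=(M4−M3)/(6·2)=-1, b=Δ3−h3·(2M3+M4)/6=-3
seg 4: a=0, c=M4/2=-3/2, d=(M5−M4)/(6·1)=1/2, b=Δ4−h4·(2M4+M5)/6=3
t_q=1 → seg 0, τ=1; S=-4+0·τ+0·τ²+1/4·τ³=-15/4

  seg 0: a=-4 b=0 c=0 d=1/4
  seg 1: a=-2 b=3 c=3/2 d=-5/2
  seg 2: a=0 b=-3/2 c=-6 d=7/2
  seg 3: a=-4 b=-3 c=9/2 d=-1
  seg 4: a=0 b=3 c=-3/2 d=1/2
S(1) = -15/4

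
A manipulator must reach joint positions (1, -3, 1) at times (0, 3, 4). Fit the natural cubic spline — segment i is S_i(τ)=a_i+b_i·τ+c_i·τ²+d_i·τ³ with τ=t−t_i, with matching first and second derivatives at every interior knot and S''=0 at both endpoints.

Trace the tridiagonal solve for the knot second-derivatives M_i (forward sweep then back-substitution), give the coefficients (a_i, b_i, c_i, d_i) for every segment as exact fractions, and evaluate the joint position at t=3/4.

  seg 0: a=1 b=-10/3 c=0 d=2/9
  seg 1: a=-3 b=8/3 c=2 d=-2/3
S(3/4) = -45/32

Δ: Δ0=-4/3, Δ1=4
row 1: diag=8, rhs=32; c'=1/8, d'=4
back: M1=4
M: M0=0, M1=4, M2=0
seg 0: a=1, c=M0/2=0, d=(M1−M0)/(6·3)=2/9, b=Δ0−h0·(2M0+M1)/6=-10/3
seg 1: a=-3, c=M1/2=2, d=(M2−M1)/(6·1)=-2/3, b=Δ1−h1·(2M1+M2)/6=8/3
t_q=3/4 → seg 0, τ=3/4; S=1+-10/3·τ+0·τ²+2/9·τ³=-45/32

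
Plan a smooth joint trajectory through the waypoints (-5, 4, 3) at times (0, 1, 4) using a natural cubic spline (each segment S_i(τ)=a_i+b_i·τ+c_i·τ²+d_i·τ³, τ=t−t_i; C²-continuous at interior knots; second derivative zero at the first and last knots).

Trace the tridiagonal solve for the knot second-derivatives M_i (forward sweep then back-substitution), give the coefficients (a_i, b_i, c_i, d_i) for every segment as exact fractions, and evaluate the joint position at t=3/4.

  seg 0: a=-5 b=61/6 c=0 d=-7/6
  seg 1: a=4 b=20/3 c=-7/2 d=7/18
S(3/4) = 273/128

Δ: Δ0=9, Δ1=-1/3
row 1: diag=8, rhs=-56; c'=3/8, d'=-7
back: M1=-7
M: M0=0, M1=-7, M2=0
seg 0: a=-5, c=M0/2=0, d=(M1−M0)/(6·1)=-7/6, b=Δ0−h0·(2M0+M1)/6=61/6
seg 1: a=4, c=M1/2=-7/2, d=(M2−M1)/(6·3)=7/18, b=Δ1−h1·(2M1+M2)/6=20/3
t_q=3/4 → seg 0, τ=3/4; S=-5+61/6·τ+0·τ²+-7/6·τ³=273/128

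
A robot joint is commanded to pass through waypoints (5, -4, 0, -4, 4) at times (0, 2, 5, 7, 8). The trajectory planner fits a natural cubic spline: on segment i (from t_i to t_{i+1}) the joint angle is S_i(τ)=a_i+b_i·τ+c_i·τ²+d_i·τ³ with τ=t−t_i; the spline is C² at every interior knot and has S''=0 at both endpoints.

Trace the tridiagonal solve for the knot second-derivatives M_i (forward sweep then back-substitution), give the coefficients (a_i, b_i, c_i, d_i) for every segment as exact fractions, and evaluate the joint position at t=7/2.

Δ: Δ0=-9/2, Δ1=4/3, Δ2=-2, Δ3=8
row 1: diag=10, rhs=35; c'=3/10, d'=7/2
row 2: denom=10−3·3/10=91/10; d'=(-20−3·7/2)/(91/10)=-305/91
row 3: denom=6−2·20/91=506/91; d'=(60−2·-305/91)/(506/91)=3035/253
back: M3=3035/253
back: M2=-305/91−20/91·3035/253=-1515/253
back: M1=7/2−3/10·-1515/253=1340/253
M: M0=0, M1=1340/253, M2=-1515/253, M3=3035/253, M4=0
seg 0: a=5, c=M0/2=0, d=(M1−M0)/(6·2)=335/759, b=Δ0−h0·(2M0+M1)/6=-9511/1518
seg 1: a=-4, c=M1/2=670/253, d=(M2−M1)/(6·3)=-2855/4554, b=Δ1−h1·(2M1+M2)/6=-1471/1518
seg 2: a=0, c=M2/2=-1515/506, d=(M3−M2)/(6·2)=2275/1518, b=Δ2−h2·(2M2+M3)/6=-1523/759
seg 3: a=-4, c=M3/2=3035/506, d=(M4−M3)/(6·1)=-3035/1518, b=Δ3−h3·(2M3+M4)/6=3037/759
t_q=7/2 → seg 1, τ=3/2; S=-4+-1471/1518·τ+670/253·τ²+-2855/4554·τ³=-6521/4048

  seg 0: a=5 b=-9511/1518 c=0 d=335/759
  seg 1: a=-4 b=-1471/1518 c=670/253 d=-2855/4554
  seg 2: a=0 b=-1523/759 c=-1515/506 d=2275/1518
  seg 3: a=-4 b=3037/759 c=3035/506 d=-3035/1518
S(7/2) = -6521/4048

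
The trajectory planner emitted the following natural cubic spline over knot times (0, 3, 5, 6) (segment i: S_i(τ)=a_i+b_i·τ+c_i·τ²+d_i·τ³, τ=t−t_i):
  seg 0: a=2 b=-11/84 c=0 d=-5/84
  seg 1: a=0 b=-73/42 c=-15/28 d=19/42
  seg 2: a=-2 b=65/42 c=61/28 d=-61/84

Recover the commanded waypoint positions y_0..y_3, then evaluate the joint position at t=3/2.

y_0=2 y_1=0 y_2=-2 y_3=1
S(3/2) = 359/224

y_0 = S_0(0) = a_0 = 2
y_1 = S_1(0) = a_1 = 0
y_2 = S_2(0) = a_2 = -2
y_3 = S_2(1) = 1
t_q=3/2 is in segment 0 (τ=3/2); S_0(τ)=359/224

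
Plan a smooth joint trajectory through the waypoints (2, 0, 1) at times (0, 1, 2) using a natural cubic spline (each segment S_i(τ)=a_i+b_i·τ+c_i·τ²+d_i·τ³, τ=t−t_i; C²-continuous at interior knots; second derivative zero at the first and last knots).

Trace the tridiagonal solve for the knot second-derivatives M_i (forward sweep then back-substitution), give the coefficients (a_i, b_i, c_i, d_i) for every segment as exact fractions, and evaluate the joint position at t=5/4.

  seg 0: a=2 b=-11/4 c=0 d=3/4
  seg 1: a=0 b=-1/2 c=9/4 d=-3/4
S(5/4) = 1/256

Δ: Δ0=-2, Δ1=1
row 1: diag=4, rhs=18; c'=1/4, d'=9/2
back: M1=9/2
M: M0=0, M1=9/2, M2=0
seg 0: a=2, c=M0/2=0, d=(M1−M0)/(6·1)=3/4, b=Δ0−h0·(2M0+M1)/6=-11/4
seg 1: a=0, c=M1/2=9/4, d=(M2−M1)/(6·1)=-3/4, b=Δ1−h1·(2M1+M2)/6=-1/2
t_q=5/4 → seg 1, τ=1/4; S=0+-1/2·τ+9/4·τ²+-3/4·τ³=1/256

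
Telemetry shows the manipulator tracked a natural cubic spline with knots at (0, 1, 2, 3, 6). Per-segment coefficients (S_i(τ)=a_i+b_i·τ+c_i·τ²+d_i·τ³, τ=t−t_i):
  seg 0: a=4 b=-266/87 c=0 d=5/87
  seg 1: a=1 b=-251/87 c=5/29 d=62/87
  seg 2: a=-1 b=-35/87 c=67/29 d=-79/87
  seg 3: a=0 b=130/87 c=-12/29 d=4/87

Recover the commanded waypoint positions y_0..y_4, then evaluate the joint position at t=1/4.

y_0=4 y_1=1 y_2=-1 y_3=0 y_4=2
S(1/4) = 6007/1856

y_0 = S_0(0) = a_0 = 4
y_1 = S_1(0) = a_1 = 1
y_2 = S_2(0) = a_2 = -1
y_3 = S_3(0) = a_3 = 0
y_4 = S_3(3) = 2
t_q=1/4 is in segment 0 (τ=1/4); S_0(τ)=6007/1856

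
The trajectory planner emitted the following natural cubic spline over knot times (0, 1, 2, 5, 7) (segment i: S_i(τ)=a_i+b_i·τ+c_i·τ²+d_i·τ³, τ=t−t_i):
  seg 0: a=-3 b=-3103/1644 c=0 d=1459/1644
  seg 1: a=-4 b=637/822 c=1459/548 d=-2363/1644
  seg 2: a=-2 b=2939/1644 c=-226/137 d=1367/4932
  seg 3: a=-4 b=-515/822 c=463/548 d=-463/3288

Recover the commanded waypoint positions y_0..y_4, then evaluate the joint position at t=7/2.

y_0=-3 y_1=-4 y_2=-2 y_3=-4 y_4=-3
S(7/2) = -9183/4384

y_0 = S_0(0) = a_0 = -3
y_1 = S_1(0) = a_1 = -4
y_2 = S_2(0) = a_2 = -2
y_3 = S_3(0) = a_3 = -4
y_4 = S_3(2) = -3
t_q=7/2 is in segment 2 (τ=3/2); S_2(τ)=-9183/4384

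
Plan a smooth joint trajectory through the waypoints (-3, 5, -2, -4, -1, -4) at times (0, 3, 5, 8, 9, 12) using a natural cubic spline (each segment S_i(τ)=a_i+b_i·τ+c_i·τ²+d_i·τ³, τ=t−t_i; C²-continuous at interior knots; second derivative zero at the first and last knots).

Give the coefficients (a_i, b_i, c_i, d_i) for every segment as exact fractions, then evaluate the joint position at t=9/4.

  seg 0: a=-3 b=1389/296 c=0 d=-1799/7992
  seg 1: a=5 b=-205/148 c=-1799/888 d=215/444
  seg 2: a=-2 b=-1633/444 c=781/888 d=331/7992
  seg 3: a=-4 b=2413/888 c=139/111 d=-287/296
  seg 4: a=-1 b=1027/444 c=-1471/888 d=1471/7992
S(9/4) = 94611/18944

Δ: Δ0=8/3, Δ1=-7/2, Δ2=-2/3, Δ3=3, Δ4=-1
row 1: diag=10, rhs=-37; c'=1/5, d'=-37/10
row 2: denom=10−2·1/5=48/5; d'=(17−2·-37/10)/(48/5)=61/24
row 3: denom=8−3·5/16=113/16; d'=(22−3·61/24)/(113/16)=230/113
row 4: denom=8−1·16/113=888/113; d'=(-24−1·230/113)/(888/113)=-1471/444
back: M4=-1471/444
back: M3=230/113−16/113·-1471/444=278/111
back: M2=61/24−5/16·278/111=781/444
back: M1=-37/10−1/5·781/444=-1799/444
M: M0=0, M1=-1799/444, M2=781/444, M3=278/111, M4=-1471/444, M5=0
seg 0: a=-3, c=M0/2=0, d=(M1−M0)/(6·3)=-1799/7992, b=Δ0−h0·(2M0+M1)/6=1389/296
seg 1: a=5, c=M1/2=-1799/888, d=(M2−M1)/(6·2)=215/444, b=Δ1−h1·(2M1+M2)/6=-205/148
seg 2: a=-2, c=M2/2=781/888, d=(M3−M2)/(6·3)=331/7992, b=Δ2−h2·(2M2+M3)/6=-1633/444
seg 3: a=-4, c=M3/2=139/111, d=(M4−M3)/(6·1)=-287/296, b=Δ3−h3·(2M3+M4)/6=2413/888
seg 4: a=-1, c=M4/2=-1471/888, d=(M5−M4)/(6·3)=1471/7992, b=Δ4−h4·(2M4+M5)/6=1027/444
t_q=9/4 → seg 0, τ=9/4; S=-3+1389/296·τ+0·τ²+-1799/7992·τ³=94611/18944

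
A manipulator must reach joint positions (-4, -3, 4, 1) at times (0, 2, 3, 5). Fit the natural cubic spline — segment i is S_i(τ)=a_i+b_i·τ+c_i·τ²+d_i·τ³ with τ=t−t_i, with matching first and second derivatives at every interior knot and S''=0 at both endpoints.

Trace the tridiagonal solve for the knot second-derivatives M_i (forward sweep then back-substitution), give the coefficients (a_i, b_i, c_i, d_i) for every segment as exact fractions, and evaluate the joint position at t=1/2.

  seg 0: a=-4 b=-31/14 c=0 d=19/28
  seg 1: a=-3 b=83/14 c=57/14 d=-3
  seg 2: a=4 b=71/14 c=-69/14 d=23/28
S(1/2) = -1125/224

Δ: Δ0=1/2, Δ1=7, Δ2=-3/2
row 1: diag=6, rhs=39; c'=1/6, d'=13/2
row 2: denom=6−1·1/6=35/6; d'=(-51−1·13/2)/(35/6)=-69/7
back: M2=-69/7
back: M1=13/2−1/6·-69/7=57/7
M: M0=0, M1=57/7, M2=-69/7, M3=0
seg 0: a=-4, c=M0/2=0, d=(M1−M0)/(6·2)=19/28, b=Δ0−h0·(2M0+M1)/6=-31/14
seg 1: a=-3, c=M1/2=57/14, d=(M2−M1)/(6·1)=-3, b=Δ1−h1·(2M1+M2)/6=83/14
seg 2: a=4, c=M2/2=-69/14, d=(M3−M2)/(6·2)=23/28, b=Δ2−h2·(2M2+M3)/6=71/14
t_q=1/2 → seg 0, τ=1/2; S=-4+-31/14·τ+0·τ²+19/28·τ³=-1125/224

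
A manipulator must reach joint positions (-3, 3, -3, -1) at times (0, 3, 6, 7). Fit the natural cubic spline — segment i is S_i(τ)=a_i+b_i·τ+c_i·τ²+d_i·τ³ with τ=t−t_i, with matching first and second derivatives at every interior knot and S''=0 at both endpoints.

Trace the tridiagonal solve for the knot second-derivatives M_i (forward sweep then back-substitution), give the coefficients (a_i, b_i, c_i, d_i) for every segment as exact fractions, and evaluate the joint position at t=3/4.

  seg 0: a=-3 b=102/29 c=0 d=-44/261
  seg 1: a=3 b=-30/29 c=-44/29 d=104/261
  seg 2: a=-3 b=18/29 c=60/29 d=-20/29
S(3/4) = -201/464

Δ: Δ0=2, Δ1=-2, Δ2=2
row 1: diag=12, rhs=-24; c'=1/4, d'=-2
row 2: denom=8−3·1/4=29/4; d'=(24−3·-2)/(29/4)=120/29
back: M2=120/29
back: M1=-2−1/4·120/29=-88/29
M: M0=0, M1=-88/29, M2=120/29, M3=0
seg 0: a=-3, c=M0/2=0, d=(M1−M0)/(6·3)=-44/261, b=Δ0−h0·(2M0+M1)/6=102/29
seg 1: a=3, c=M1/2=-44/29, d=(M2−M1)/(6·3)=104/261, b=Δ1−h1·(2M1+M2)/6=-30/29
seg 2: a=-3, c=M2/2=60/29, d=(M3−M2)/(6·1)=-20/29, b=Δ2−h2·(2M2+M3)/6=18/29
t_q=3/4 → seg 0, τ=3/4; S=-3+102/29·τ+0·τ²+-44/261·τ³=-201/464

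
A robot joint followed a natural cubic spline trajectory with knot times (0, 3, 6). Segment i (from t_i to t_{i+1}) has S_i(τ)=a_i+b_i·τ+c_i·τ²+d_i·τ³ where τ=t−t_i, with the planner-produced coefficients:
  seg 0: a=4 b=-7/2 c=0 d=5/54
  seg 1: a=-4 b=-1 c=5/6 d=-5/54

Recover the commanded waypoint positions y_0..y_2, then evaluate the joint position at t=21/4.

y_0=4 y_1=-4 y_2=-2
S(21/4) = -395/128

y_0 = S_0(0) = a_0 = 4
y_1 = S_1(0) = a_1 = -4
y_2 = S_1(3) = -2
t_q=21/4 is in segment 1 (τ=9/4); S_1(τ)=-395/128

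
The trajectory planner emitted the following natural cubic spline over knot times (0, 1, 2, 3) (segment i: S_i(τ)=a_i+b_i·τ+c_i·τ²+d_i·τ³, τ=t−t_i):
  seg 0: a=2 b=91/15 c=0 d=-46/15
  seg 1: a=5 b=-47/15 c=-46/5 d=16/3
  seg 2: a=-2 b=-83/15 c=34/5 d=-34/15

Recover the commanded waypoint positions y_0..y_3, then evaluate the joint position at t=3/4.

y_0 = S_0(0) = a_0 = 2
y_1 = S_1(0) = a_1 = 5
y_2 = S_2(0) = a_2 = -2
y_3 = S_2(1) = -3
t_q=3/4 is in segment 0 (τ=3/4); S_0(τ)=841/160

y_0=2 y_1=5 y_2=-2 y_3=-3
S(3/4) = 841/160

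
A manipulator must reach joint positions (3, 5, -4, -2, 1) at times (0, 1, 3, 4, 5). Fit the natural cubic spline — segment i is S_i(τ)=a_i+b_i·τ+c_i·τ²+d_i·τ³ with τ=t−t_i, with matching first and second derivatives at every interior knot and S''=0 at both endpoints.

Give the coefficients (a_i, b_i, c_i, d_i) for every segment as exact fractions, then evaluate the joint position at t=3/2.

Δ: Δ0=2, Δ1=-9/2, Δ2=2, Δ3=3
row 1: diag=6, rhs=-39; c'=1/3, d'=-13/2
row 2: denom=6−2·1/3=16/3; d'=(39−2·-13/2)/(16/3)=39/4
row 3: denom=4−1·3/16=61/16; d'=(6−1·39/4)/(61/16)=-60/61
back: M3=-60/61
back: M2=39/4−3/16·-60/61=606/61
back: M1=-13/2−1/3·606/61=-1197/122
M: M0=0, M1=-1197/122, M2=606/61, M3=-60/61, M4=0
seg 0: a=3, c=M0/2=0, d=(M1−M0)/(6·1)=-399/244, b=Δ0−h0·(2M0+M1)/6=887/244
seg 1: a=5, c=M1/2=-1197/244, d=(M2−M1)/(6·2)=803/488, b=Δ1−h1·(2M1+M2)/6=-155/122
seg 2: a=-4, c=M2/2=303/61, d=(M3−M2)/(6·1)=-111/61, b=Δ2−h2·(2M2+M3)/6=-70/61
seg 3: a=-2, c=M3/2=-30/61, d=(M4−M3)/(6·1)=10/61, b=Δ3−h3·(2M3+M4)/6=203/61
t_q=3/2 → seg 1, τ=1/2; S=5+-155/122·τ+-1197/244·τ²+803/488·τ³=13055/3904

  seg 0: a=3 b=887/244 c=0 d=-399/244
  seg 1: a=5 b=-155/122 c=-1197/244 d=803/488
  seg 2: a=-4 b=-70/61 c=303/61 d=-111/61
  seg 3: a=-2 b=203/61 c=-30/61 d=10/61
S(3/2) = 13055/3904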